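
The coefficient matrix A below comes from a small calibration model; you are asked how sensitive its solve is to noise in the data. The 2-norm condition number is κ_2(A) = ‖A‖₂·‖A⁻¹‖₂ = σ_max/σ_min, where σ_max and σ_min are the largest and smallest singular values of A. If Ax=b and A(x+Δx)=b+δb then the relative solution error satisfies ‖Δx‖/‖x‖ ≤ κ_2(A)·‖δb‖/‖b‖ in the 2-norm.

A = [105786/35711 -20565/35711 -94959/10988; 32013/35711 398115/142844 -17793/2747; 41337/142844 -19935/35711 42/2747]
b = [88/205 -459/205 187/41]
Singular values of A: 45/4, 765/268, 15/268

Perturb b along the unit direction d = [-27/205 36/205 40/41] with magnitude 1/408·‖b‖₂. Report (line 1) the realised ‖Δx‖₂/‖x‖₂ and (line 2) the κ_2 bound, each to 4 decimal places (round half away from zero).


σ_max = 45/4, σ_min = 15/268
κ = σ_max/σ_min = (45/4)/(15/268) = 201.0000
bound on ‖Δx‖/‖x‖: κ·ε = 201.0000·1/408 = 0.4926
solve Ax = b  →  x = [63.7117 25.4080 20.0960]
‖b‖ = 5.0990, ‖x‖ = 71.4744
δb = ε·‖b‖·d = [-0.0016 0.0022 0.0122]; solving A·Δx = δb gives ‖Δx‖ = 0.2233
relative error = 0.0031
so the bound overstates the realised error by a factor of ≈ 157.6945 (computed from the unrounded values)

0.0031
0.4926


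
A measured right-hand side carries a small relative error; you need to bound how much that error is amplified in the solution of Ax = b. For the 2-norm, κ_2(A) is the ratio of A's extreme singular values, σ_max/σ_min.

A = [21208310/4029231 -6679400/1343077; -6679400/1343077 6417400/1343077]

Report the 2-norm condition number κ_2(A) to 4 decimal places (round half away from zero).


239.5500

AᵀA = [1012273332100/19304045721 -321345934000/6434681907; -321345934000/6434681907 102018320000/2144893969]; tr = 2295408100/22953681, det = 4000000/22953681
eigenvalues of AᵀA: λ = (tr ± √(tr²−4·det))/2 = 100, 40000/22953681
so κ_2 = √(100 / (40000/22953681)) = 239.5500


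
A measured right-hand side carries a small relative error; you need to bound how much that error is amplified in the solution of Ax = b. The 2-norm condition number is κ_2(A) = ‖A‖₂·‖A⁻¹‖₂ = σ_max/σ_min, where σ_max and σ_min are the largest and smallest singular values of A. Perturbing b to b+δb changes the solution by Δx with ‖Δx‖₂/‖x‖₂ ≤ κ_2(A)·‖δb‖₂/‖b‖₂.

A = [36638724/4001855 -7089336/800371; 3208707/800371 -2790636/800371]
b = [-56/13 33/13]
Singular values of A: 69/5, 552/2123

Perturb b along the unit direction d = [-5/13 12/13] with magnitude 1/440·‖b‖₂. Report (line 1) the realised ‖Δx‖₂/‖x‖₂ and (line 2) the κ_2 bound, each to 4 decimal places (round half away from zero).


0.0028
0.1206

from the listed singular values, σ₁ = 69/5, σ_n = 552/2123
κ_2(A) = (69/5) / (552/2123) = 53.0750
bound on ‖Δx‖/‖x‖: κ·ε = 53.0750·1/440 = 0.1206
solve Ax = b  →  x = [10.4523 11.2901]
‖b‖ = 5.0000, ‖x‖ = 15.3856
with δb = [-0.0044 0.0105], A·Δx = δb → ‖Δx‖ = 0.0437
realised ‖Δx‖/‖x‖ = 0.0028
so the bound overstates the realised error by a factor of ≈ 42.4642 (computed from the unrounded values)


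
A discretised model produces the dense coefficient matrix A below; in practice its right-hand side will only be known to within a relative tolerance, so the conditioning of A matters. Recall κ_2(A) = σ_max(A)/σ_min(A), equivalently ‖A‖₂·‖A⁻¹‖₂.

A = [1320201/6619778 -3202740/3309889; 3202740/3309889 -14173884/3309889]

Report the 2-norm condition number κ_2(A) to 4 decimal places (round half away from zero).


form AᵀA = [25445035521/26068685764 -28262579130/6517171441; -28262579130/6517171441 125613641376/6517171441] with trace 314039025/15507844 and determinant 26244/3876961
eigenvalues of AᵀA: λ = (tr ± √(tr²−4·det))/2 = 81/4, 1296/3876961
so κ_2 = √((81/4) / (1296/3876961)) = 246.1250

246.1250


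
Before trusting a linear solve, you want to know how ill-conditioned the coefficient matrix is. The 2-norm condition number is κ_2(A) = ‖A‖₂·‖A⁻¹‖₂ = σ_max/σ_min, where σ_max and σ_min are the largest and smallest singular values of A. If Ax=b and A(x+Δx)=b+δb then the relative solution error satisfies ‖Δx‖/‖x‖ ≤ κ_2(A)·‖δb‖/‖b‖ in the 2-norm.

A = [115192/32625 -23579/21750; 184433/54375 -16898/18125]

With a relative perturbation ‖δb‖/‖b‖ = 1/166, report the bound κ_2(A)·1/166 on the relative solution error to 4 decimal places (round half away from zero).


0.4066

M = AᵀA = [758465761/31640625 -73722166/10546875; -73722166/10546875 28750009/14062500]. tr(M)=5268181/202500, det(M)=83521/562500
solving λ² − 5268181/202500·λ + 83521/562500 = 0 gives λ = 2601/100, 289/50625
so κ_2 = √((2601/100) / (289/50625)) = 67.5000
perturbation bound = 67.5000·1/166 = 0.4066


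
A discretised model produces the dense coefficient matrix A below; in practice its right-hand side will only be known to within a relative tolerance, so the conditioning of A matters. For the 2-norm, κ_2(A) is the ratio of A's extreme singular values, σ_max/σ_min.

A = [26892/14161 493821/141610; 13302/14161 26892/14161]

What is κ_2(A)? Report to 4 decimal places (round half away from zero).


61.2500

form AᵀA = [3114612/693889 29164374/3469445; 29164374/3469445 1094038569/69388900] with trace 4863321/240100 and determinant 6561/60025
char-poly roots: 81/4 and 324/60025
σ_max=√(81/4)=(9/2), σ_min=√(324/60025)=(18/245) → κ = 61.2500


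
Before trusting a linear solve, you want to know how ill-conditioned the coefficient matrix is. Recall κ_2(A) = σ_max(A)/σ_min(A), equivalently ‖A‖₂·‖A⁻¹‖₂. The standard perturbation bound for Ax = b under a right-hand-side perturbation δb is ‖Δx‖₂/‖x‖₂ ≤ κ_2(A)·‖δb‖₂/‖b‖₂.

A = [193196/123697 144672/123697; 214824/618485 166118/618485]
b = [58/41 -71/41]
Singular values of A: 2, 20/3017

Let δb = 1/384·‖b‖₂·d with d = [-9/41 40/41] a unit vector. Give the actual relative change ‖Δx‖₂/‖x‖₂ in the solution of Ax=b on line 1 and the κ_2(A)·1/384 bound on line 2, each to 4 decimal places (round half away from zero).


0.0029
0.7857

σ_max = 2, σ_min = 20/3017
κ = σ_max/σ_min = 2/(20/3017) = 301.7000
perturbation bound = 301.7000·1/384 = 0.7857
solve Ax = b  →  x = [181.4200 -241.0600]
‖b‖ = 2.2361, ‖x‖ = 301.7004
δb = ε·‖b‖·d = [-0.0013 0.0057]; solving A·Δx = δb gives ‖Δx‖ = 0.8784
relative error = 0.0029
so the bound overstates the realised error by a factor of ≈ 269.8491 (computed from the unrounded values)


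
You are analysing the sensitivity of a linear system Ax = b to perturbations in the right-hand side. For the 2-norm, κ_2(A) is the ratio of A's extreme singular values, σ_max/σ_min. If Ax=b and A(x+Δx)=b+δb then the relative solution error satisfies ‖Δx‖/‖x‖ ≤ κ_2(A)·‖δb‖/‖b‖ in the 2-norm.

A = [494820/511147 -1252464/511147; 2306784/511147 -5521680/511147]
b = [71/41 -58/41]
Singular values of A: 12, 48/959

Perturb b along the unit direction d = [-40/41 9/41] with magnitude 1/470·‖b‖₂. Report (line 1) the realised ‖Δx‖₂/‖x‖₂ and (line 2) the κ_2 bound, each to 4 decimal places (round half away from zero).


σ_max = 12, σ_min = 48/959
κ_2(A) = 12 / (48/959) = 239.7500
worst-case relative error ≤ 239.7500 × 1/470 = 0.5101
solve Ax = b  →  x = [-36.9167 -15.2917]
‖b‖ = 2.2361, ‖x‖ = 39.9584
δb = ε·‖b‖·d = [-0.0046 0.0010]; solving A·Δx = δb gives ‖Δx‖ = 0.0951
realised ‖Δx‖/‖x‖ = 0.0024
so the bound overstates the realised error by a factor of ≈ 214.4394 (computed from the unrounded values)

0.0024
0.5101


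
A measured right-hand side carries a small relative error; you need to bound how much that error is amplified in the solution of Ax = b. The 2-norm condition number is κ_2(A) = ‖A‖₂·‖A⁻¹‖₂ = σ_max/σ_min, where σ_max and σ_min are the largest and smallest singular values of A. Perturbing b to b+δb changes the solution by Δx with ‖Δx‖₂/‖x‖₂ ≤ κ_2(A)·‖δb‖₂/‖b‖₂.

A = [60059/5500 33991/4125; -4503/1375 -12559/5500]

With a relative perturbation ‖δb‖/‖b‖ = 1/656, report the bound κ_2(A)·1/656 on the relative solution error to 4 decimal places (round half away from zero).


AᵀA = [251617/1936 35378/363; 35378/363 1273969/17424]; tr = 1769261/8712, det = 130321/30976
char-poly roots: 3249/16 and 361/17424
κ = σ_max/σ_min = (57/4)/(19/132) = 99.0000
worst-case relative error ≤ 99.0000 × 1/656 = 0.1509

0.1509


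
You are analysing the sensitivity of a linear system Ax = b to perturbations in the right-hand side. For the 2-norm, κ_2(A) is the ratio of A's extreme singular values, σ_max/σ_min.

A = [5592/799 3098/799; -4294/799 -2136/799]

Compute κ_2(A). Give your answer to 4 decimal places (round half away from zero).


47.0000

form AᵀA = [49708900/638401 26496000/638401; 26496000/638401 14160100/638401] with trace 221000/2209 and determinant 10000/2209
λ_max, λ_min = (221000/2209 ± √48752640000/4879681)/2 = 100, 100/2209
κ_2(A) = √(λ_max/λ_min) = √(100 / (100/2209)) = 47.0000


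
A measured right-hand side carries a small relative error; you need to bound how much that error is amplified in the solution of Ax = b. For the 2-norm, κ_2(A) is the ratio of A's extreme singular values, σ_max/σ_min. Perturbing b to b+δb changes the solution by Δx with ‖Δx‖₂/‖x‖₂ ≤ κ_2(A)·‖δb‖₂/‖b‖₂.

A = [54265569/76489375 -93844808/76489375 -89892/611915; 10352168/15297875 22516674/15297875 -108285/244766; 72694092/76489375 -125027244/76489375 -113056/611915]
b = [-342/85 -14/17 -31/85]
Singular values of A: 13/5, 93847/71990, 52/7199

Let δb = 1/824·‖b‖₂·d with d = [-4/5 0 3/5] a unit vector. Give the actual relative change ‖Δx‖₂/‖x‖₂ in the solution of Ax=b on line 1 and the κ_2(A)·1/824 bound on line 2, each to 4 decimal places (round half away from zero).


0.0017
0.4368

largest singular value 13/5, smallest 52/7199
κ = σ_max/σ_min = (13/5)/(52/7199) = 359.9500
worst-case relative error ≤ 359.9500 × 1/824 = 0.4368
solve Ax = b  →  x = [151.7766 45.0694 383.9688]
‖b‖₂ = 4.1231 and ‖x‖₂ = 415.3305
re-solving with b+δb shifts x by Δx of norm 0.6927
realised ‖Δx‖/‖x‖ = 0.0017
tightness: 0.0017 against a bound of 0.4368 (unrounded ratio ≈ 0.0038)


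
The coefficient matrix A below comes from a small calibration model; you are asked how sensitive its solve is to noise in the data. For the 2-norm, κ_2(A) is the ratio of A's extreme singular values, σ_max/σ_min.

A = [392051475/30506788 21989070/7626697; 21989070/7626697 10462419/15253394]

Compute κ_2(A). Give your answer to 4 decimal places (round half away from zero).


362.9600

form AᵀA = [96038468912025/553637188624 2701060397055/69204648578; 2701060397055/69204648578 1215668655081/138409297156] with trace 60024475629/329349904 and determinant 332150625/1317399616
char-poly roots: 729/4 and 455625/329349904
κ_2(A) = √(λ_max/λ_min) = √((729/4) / (455625/329349904)) = 362.9600


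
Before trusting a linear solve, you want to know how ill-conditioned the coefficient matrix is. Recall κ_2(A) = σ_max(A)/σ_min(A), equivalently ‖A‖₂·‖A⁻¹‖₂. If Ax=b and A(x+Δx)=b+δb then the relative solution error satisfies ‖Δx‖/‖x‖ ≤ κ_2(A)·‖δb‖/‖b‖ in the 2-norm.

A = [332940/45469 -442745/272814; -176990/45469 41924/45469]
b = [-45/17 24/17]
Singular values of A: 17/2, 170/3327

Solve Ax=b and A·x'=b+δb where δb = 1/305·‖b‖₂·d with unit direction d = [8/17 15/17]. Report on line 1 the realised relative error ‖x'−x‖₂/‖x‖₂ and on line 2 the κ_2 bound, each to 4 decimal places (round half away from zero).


σ_max = 17/2, σ_min = 170/3327
κ = σ_max/σ_min = (17/2)/(170/3327) = 166.3500
worst-case relative error ≤ 166.3500 × 1/305 = 0.5454
solve Ax = b  →  x = [-0.3443 0.0775]
‖b‖₂ = 3.0000 and ‖x‖₂ = 0.3529
re-solving with b+δb shifts x by Δx of norm 0.1925
realised ‖Δx‖/‖x‖ = 0.5454
so the bound is sharp here: realised error equals the bound

0.5454
0.5454


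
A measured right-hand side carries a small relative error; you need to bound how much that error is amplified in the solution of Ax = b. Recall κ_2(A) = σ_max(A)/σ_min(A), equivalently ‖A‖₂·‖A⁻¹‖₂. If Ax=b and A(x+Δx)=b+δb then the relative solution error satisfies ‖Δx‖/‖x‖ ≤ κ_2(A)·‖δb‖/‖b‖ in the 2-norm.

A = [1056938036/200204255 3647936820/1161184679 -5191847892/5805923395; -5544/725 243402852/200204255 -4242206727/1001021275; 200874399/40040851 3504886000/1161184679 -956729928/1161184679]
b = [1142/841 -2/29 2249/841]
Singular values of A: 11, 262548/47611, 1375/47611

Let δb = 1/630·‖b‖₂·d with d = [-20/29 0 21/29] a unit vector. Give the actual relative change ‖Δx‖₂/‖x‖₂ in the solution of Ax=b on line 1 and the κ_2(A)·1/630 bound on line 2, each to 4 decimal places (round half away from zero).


σ_max = 11, σ_min = 1375/47611
κ_2(A) = 11 / (1375/47611) = 380.8880
worst-case relative error ≤ 380.8880 × 1/630 = 0.6046
solve Ax = b  →  x = [-9.5208 23.2227 23.8579]
‖b‖₂ = 3.0000 and ‖x‖₂ = 34.6286
Δx = A⁻¹·δb where δb = 1/630·3.0000·d; ‖Δx‖ = 0.1649
realised ‖Δx‖/‖x‖ = 0.0048
tightness: 0.0048 against a bound of 0.6046 (unrounded ratio ≈ 0.0079)

0.0048
0.6046


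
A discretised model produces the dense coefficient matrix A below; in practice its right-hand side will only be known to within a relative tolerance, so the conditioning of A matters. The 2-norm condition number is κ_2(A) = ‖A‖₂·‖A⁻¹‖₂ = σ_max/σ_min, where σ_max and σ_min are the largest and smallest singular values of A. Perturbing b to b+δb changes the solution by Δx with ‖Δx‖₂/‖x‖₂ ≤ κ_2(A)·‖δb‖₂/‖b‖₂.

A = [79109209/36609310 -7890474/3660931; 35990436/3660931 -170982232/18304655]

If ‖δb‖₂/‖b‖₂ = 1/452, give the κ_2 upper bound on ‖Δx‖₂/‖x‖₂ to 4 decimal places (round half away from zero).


M = AᵀA = [80778950205601/797288268100 -769283718777/7972882681; -769283718777/7972882681 18317318952004/199322067025]. tr(M)=183172682537/948024100, det(M)=5972816656/5925150625
char-poly roots: 19321/100 and 1236544/237006025
κ = σ_max/σ_min = (139/10)/(1112/15395) = 192.4375
worst-case relative error ≤ 192.4375 × 1/452 = 0.4257

0.4257


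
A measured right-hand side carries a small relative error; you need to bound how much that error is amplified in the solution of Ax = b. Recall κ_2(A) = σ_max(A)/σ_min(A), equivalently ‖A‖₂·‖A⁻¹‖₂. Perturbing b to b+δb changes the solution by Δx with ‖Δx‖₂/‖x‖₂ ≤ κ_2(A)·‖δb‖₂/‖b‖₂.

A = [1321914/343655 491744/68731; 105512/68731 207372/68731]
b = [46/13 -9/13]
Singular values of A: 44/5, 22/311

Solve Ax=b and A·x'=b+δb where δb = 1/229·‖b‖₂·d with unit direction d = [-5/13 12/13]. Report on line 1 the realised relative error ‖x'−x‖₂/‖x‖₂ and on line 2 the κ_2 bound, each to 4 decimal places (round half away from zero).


largest singular value 44/5, smallest 22/311
κ = σ_max/σ_min = (44/5)/(22/311) = 124.4000
bound on ‖Δx‖/‖x‖: κ·ε = 124.4000·1/229 = 0.5432
solve Ax = b  →  x = [25.1070 -13.0040]
2-norm of b is 3.6056; of x, 28.2748
re-solving with b+δb shifts x by Δx of norm 0.2226
realised ‖Δx‖/‖x‖ = 0.0079
realised/bound (from unrounded values) ≈ 0.0145

0.0079
0.5432


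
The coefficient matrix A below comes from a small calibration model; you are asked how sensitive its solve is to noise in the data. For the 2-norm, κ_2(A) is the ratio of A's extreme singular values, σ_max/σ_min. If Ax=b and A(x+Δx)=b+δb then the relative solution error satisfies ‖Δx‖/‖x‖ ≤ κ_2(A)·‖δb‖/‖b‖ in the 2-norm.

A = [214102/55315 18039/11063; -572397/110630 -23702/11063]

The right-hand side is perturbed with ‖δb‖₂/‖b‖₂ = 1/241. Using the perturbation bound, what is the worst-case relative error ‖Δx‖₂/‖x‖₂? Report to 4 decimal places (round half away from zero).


1.4124

form AᵀA = [20439879649/489559876 2129132565/122389969; 2129132565/122389969 887190325/122389969] with trace 141944621/2896804 and determinant 60025/2896804
eigenvalues of AᵀA: λ = (tr ± √(tr²−4·det))/2 = 49, 1225/2896804
so κ_2 = √(49 / (1225/2896804)) = 340.4000
κ_2(A)·‖δb‖/‖b‖ = 1.4124


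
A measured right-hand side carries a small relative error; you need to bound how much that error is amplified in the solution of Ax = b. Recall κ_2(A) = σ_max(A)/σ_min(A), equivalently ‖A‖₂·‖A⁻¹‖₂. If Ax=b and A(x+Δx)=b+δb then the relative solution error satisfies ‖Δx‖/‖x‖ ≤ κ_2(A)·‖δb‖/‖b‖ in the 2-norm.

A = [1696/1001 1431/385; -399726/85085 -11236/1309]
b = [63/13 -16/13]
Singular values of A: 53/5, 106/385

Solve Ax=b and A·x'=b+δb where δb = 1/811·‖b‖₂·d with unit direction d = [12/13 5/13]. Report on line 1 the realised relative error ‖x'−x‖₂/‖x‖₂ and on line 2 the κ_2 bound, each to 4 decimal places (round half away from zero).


largest singular value 53/5, smallest 106/385
κ = σ_max/σ_min = (53/5)/(106/385) = 38.5000
perturbation bound = 38.5000·1/811 = 0.0475
solve Ax = b  →  x = [-12.6859 7.0866]
‖b‖₂ = 5.0000 and ‖x‖₂ = 14.5311
with δb = [0.0057 0.0024], A·Δx = δb → ‖Δx‖ = 0.0224
relative error = 0.0015
so the bound overstates the realised error by a factor of ≈ 30.8058 (computed from the unrounded values)

0.0015
0.0475


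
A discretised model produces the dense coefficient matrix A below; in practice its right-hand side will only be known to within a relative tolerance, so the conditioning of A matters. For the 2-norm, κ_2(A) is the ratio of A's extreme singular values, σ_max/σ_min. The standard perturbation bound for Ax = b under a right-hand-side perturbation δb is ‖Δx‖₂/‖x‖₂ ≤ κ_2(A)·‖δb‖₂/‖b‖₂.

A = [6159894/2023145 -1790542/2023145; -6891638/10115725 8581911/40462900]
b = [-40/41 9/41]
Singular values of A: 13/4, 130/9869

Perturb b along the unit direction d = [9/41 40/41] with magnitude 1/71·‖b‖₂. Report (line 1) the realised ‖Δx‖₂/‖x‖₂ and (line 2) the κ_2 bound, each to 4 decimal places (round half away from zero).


3.4750
3.4750

from the listed singular values, σ₁ = 13/4, σ_n = 130/9869
condition number: (13/4) ÷ (130/9869) = 246.7250
κ_2(A)·‖δb‖/‖b‖ = 3.4750
solve Ax = b  →  x = [-0.2954 0.0862]
2-norm of b is 1.0000; of x, 0.3077
Δx = A⁻¹·δb where δb = 1/71·1.0000·d; ‖Δx‖ = 1.0692
realised ‖Δx‖/‖x‖ = 3.4750
realised/bound = 1 exactly: the bound is attained for this b and d


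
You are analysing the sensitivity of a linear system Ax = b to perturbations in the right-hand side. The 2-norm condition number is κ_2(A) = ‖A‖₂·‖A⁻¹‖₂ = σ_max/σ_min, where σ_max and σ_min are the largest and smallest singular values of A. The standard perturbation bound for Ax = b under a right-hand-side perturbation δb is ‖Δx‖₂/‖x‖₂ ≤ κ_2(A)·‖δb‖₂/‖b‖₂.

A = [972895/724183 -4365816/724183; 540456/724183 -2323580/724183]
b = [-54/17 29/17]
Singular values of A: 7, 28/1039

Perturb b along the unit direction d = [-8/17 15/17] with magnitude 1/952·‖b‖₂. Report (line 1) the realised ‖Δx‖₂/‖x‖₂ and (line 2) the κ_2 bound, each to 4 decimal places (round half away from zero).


0.0013
0.2728

from the listed singular values, σ₁ = 7, σ_n = 28/1039
κ = σ_max/σ_min = 7/(28/1039) = 259.7500
bound on ‖Δx‖/‖x‖: κ·ε = 259.7500·1/952 = 0.2728
solve Ax = b  →  x = [108.5436 24.7152]
‖b‖ = 3.6056, ‖x‖ = 111.3218
with δb = [-0.0018 0.0033], A·Δx = δb → ‖Δx‖ = 0.1405
relative error = 0.0013
realised/bound (from unrounded values) ≈ 0.0046


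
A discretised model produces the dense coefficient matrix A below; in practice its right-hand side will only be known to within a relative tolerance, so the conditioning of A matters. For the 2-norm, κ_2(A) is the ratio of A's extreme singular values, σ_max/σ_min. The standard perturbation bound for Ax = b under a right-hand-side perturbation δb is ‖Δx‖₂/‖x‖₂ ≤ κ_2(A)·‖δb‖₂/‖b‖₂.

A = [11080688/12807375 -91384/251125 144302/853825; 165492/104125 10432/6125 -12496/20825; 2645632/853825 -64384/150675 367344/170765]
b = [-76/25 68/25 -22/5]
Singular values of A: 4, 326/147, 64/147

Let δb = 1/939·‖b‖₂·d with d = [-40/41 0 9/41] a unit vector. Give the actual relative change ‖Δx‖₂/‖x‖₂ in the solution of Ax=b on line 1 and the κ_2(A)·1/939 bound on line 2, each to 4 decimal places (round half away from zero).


0.0029
0.0098

σ_max = 4, σ_min = 64/147
condition number: 4 ÷ (64/147) = 9.1875
worst-case relative error ≤ 9.1875 × 1/939 = 0.0098
solve Ax = b  →  x = [-2.1025 4.1992 1.8172]
‖b‖₂ = 6.0000 and ‖x‖₂ = 5.0355
Δx = A⁻¹·δb where δb = 1/939·6.0000·d; ‖Δx‖ = 0.0147
relative error = 0.0029
tightness: 0.0029 against a bound of 0.0098 (unrounded ratio ≈ 0.2979)


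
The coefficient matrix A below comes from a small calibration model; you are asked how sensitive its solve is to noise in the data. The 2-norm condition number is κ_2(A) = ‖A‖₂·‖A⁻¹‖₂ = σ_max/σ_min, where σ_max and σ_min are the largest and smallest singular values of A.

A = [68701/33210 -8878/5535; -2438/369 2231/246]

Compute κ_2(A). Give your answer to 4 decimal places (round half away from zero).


form AᵀA = [31448521/656100 -3457544/54675; -3457544/54675 6183481/72900] with trace 1741997/13122 and determinant 6996025/104976
λ_max, λ_min = (1741997/13122 ± √747163156996/43046721)/2 = 529/4, 13225/26244
κ_2(A) = √(λ_max/λ_min) = √((529/4) / (13225/26244)) = 16.2000

16.2000


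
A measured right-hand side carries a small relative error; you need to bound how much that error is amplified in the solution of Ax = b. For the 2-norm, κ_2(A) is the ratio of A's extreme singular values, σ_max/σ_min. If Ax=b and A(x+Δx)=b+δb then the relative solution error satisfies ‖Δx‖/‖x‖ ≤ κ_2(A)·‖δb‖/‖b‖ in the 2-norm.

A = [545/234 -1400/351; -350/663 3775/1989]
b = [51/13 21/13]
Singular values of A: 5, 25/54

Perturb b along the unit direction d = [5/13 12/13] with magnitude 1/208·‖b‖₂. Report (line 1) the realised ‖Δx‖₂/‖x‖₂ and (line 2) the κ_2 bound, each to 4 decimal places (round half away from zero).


0.0068
0.0519

from the listed singular values, σ₁ = 5, σ_n = 25/54
κ_2(A) = 5 / (25/54) = 10.8000
worst-case relative error ≤ 10.8000 × 1/208 = 0.0519
solve Ax = b  →  x = [6.0000 2.5200]
‖b‖ = 4.2426, ‖x‖ = 6.5077
re-solving with b+δb shifts x by Δx of norm 0.0441
relative error = 0.0068
so the bound overstates the realised error by a factor of ≈ 7.6694 (computed from the unrounded values)


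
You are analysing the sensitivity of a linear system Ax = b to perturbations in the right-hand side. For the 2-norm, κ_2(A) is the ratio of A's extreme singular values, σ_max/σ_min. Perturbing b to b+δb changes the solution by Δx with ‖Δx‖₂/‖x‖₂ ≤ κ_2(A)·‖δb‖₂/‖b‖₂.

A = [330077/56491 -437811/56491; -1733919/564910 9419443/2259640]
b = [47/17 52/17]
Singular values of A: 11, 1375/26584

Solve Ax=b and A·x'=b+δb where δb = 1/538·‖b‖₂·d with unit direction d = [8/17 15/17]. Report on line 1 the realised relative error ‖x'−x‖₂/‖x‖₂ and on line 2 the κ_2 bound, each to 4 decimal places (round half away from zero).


0.0019
0.3953

from the listed singular values, σ₁ = 11, σ_n = 1375/26584
κ = σ_max/σ_min = 11/(1375/26584) = 212.6720
bound on ‖Δx‖/‖x‖: κ·ε = 212.6720·1/538 = 0.3953
solve Ax = b  →  x = [61.9228 46.3284]
2-norm of b is 4.1231; of x, 77.3353
with δb = [0.0036 0.0068], A·Δx = δb → ‖Δx‖ = 0.1482
relative error = 0.0019
tightness: 0.0019 against a bound of 0.3953 (unrounded ratio ≈ 0.0048)


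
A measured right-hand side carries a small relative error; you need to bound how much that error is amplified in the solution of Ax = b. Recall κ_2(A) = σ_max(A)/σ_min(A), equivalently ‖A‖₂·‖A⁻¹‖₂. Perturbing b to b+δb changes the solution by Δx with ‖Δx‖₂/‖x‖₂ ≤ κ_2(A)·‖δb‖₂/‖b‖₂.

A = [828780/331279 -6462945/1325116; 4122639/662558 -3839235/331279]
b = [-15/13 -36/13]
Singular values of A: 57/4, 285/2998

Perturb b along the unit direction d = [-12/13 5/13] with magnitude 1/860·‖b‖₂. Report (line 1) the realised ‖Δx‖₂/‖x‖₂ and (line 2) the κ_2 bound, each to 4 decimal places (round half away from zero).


0.1743
0.1743

largest singular value 57/4, smallest 285/2998
κ = σ_max/σ_min = (57/4)/(285/2998) = 149.9000
perturbation bound = 149.9000·1/860 = 0.1743
solve Ax = b  →  x = [-0.0991 0.1858]
‖b‖₂ = 3.0000 and ‖x‖₂ = 0.2105
δb = ε·‖b‖·d = [-0.0032 0.0013]; solving A·Δx = δb gives ‖Δx‖ = 0.0367
dividing the unrounded norms, ‖Δx‖/‖x‖ = 0.1743
realised/bound = 1 exactly: the bound is attained for this b and d


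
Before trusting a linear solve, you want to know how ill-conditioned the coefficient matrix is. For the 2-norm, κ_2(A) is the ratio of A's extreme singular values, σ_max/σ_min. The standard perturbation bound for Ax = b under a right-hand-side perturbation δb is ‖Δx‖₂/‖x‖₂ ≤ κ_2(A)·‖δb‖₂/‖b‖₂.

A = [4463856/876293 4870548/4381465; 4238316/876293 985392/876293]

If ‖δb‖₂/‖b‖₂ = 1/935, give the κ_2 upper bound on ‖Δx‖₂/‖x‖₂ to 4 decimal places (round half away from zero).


form AᵀA = [45052714512/913067089 50681852928/4565335445; 50681852928/4565335445 57071548944/22826677225] with trace 703979424/13579225 and determinant 1679616/13579225
λ_max, λ_min = (703979424/13579225 ± √495495797881061376/184395351600625)/2 = 1296/25, 1296/543169
σ_max=√(1296/25)=(36/5), σ_min=√(1296/543169)=(36/737) → κ = 147.4000
worst-case relative error ≤ 147.4000 × 1/935 = 0.1576

0.1576


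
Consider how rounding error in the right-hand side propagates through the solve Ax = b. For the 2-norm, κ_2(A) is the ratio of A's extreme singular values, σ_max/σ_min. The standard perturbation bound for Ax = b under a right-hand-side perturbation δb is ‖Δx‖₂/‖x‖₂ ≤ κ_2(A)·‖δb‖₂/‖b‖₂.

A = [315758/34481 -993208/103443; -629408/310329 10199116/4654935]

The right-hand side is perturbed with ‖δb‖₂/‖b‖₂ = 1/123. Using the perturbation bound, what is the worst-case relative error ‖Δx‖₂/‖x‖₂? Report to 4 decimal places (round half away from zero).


2.5463

M = AᵀA = [5039920708/57289761 -79377049808/859346415; -79377049808/859346415 1250212839376/12890196225]. tr(M)=2834952436/15327225, det(M)=5345344/15327225
eigenvalues of AᵀA: λ = (tr ± √(tr²−4·det))/2 = 4624/25, 1156/613089
κ = σ_max/σ_min = (68/5)/(34/783) = 313.2000
κ_2(A)·‖δb‖/‖b‖ = 2.5463


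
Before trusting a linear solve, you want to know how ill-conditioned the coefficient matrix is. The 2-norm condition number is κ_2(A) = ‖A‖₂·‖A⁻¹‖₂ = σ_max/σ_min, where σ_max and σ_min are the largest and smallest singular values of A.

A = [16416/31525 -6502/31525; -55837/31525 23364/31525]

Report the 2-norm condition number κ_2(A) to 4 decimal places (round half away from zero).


form AᵀA = [416893/122317 -173700/122317; -173700/122317 72388/122317] with trace 37637/9409 and determinant 4/9409
solving λ² − 37637/9409·λ + 4/9409 = 0 gives λ = 4, 1/9409
κ = σ_max/σ_min = 2/(1/97) = 194.0000

194.0000


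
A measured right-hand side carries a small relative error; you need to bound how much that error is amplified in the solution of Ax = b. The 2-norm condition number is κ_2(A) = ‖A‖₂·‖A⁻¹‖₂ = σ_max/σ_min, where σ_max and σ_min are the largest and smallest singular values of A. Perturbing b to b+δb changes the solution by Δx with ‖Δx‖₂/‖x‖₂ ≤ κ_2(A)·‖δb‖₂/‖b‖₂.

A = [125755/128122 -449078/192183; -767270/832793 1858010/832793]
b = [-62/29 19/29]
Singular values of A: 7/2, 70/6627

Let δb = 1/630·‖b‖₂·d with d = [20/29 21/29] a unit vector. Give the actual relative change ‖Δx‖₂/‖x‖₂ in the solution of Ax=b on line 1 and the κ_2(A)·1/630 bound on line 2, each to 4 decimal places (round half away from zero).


0.0035
0.5260

σ_max = 7/2, σ_min = 70/6627
κ_2(A) = (7/2) / (70/6627) = 331.3500
perturbation bound = 331.3500·1/630 = 0.5260
solve Ax = b  →  x = [-87.6088 -35.8846]
‖b‖ = 2.2361, ‖x‖ = 94.6732
δb = ε·‖b‖·d = [0.0024 0.0026]; solving A·Δx = δb gives ‖Δx‖ = 0.3360
realised ‖Δx‖/‖x‖ = 0.0035
tightness: 0.0035 against a bound of 0.5260 (unrounded ratio ≈ 0.0067)


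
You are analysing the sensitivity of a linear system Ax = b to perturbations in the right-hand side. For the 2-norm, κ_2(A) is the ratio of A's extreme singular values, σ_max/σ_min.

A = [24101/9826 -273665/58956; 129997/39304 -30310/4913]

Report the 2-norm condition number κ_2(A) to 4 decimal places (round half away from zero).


346.8000

form AᵀA = [26192951225/1544804416 -18416227375/579301656; -18416227375/579301656 207184770625/3475809936] with trace 3683306725/48108096 and determinant 37515625/769729536
solving λ² − 3683306725/48108096·λ + 37515625/769729536 = 0 gives λ = 1225/16, 30625/48108096
so κ_2 = √((1225/16) / (30625/48108096)) = 346.8000


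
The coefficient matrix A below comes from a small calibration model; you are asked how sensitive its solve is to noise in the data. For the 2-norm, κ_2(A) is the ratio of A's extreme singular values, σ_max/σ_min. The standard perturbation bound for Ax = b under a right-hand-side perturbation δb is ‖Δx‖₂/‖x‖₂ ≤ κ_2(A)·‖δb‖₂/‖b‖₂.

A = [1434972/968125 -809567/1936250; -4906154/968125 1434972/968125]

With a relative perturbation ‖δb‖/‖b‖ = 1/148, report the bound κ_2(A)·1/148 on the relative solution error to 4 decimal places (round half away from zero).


2.6166

form AᵀA = [8361437348/299925125 -2438734914/299925125; -2438734914/299925125 2845432733/1199700500] with trace 290329457/9597604 and determinant 14641/2399401
λ_max, λ_min = (290329457/9597604 ± √84288945305592225/92114002540816)/2 = 121/4, 484/2399401
so κ_2 = √((121/4) / (484/2399401)) = 387.2500
bound on ‖Δx‖/‖x‖: κ·ε = 387.2500·1/148 = 2.6166


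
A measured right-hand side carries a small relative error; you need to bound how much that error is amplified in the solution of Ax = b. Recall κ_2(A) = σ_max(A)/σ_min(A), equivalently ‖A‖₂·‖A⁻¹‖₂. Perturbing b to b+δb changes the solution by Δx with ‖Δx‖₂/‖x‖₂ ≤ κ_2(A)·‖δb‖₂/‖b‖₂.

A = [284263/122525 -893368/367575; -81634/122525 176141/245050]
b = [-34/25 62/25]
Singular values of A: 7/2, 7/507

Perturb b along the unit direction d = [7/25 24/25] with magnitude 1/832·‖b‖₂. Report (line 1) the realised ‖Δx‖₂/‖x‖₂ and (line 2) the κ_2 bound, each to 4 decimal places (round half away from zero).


from the listed singular values, σ₁ = 7/2, σ_n = 7/507
κ = σ_max/σ_min = (7/2)/(7/507) = 253.5000
perturbation bound = 253.5000·1/832 = 0.3047
solve Ax = b  →  x = [104.5025 100.3153]
‖b‖₂ = 2.8284 and ‖x‖₂ = 144.8583
re-solving with b+δb shifts x by Δx of norm 0.2462
relative error = 0.0017
so the bound overstates the realised error by a factor of ≈ 179.2530 (computed from the unrounded values)

0.0017
0.3047


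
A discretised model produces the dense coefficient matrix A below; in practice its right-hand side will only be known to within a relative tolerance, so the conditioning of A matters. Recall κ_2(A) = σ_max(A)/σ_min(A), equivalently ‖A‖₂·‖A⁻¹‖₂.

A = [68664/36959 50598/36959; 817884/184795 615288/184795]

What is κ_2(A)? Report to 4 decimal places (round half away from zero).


284.3000

AᵀA = [4655638224/202066225 3491661168/202066225; 3491661168/202066225 2618835876/202066225]; tr = 290978964/8082649, det = 129600/8082649
eigenvalues of AᵀA: λ = (tr ± √(tr²−4·det))/2 = 36, 3600/8082649
κ_2(A) = √(λ_max/λ_min) = √(36 / (3600/8082649)) = 284.3000


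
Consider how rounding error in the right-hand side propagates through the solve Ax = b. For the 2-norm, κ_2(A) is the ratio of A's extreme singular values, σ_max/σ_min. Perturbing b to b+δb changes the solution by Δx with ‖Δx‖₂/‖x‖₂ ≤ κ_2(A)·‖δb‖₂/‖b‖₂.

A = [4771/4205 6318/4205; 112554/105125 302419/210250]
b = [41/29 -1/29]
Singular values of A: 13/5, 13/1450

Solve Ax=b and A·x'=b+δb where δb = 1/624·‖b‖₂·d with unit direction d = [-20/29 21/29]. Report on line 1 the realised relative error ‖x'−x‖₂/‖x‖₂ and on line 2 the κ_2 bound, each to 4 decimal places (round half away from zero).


0.0023
0.4647

from the listed singular values, σ₁ = 13/5, σ_n = 13/1450
κ = σ_max/σ_min = (13/5)/(13/1450) = 290.0000
worst-case relative error ≤ 290.0000 × 1/624 = 0.4647
solve Ax = b  →  x = [89.4615 -66.6154]
‖b‖₂ = 1.4142 and ‖x‖₂ = 111.5391
with δb = [-0.0016 0.0016], A·Δx = δb → ‖Δx‖ = 0.2528
dividing the unrounded norms, ‖Δx‖/‖x‖ = 0.0023
so the bound overstates the realised error by a factor of ≈ 205.0622 (computed from the unrounded values)


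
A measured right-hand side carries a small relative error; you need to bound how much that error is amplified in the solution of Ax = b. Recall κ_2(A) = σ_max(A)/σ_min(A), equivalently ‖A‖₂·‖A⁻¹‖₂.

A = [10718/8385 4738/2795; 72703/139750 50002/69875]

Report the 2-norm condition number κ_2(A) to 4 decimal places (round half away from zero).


form AᵀA = [1980830449/1040062500 220068761/86671875; 220068761/86671875 97814216/28890625] with trace 220085689/41602500 and determinant 279841/260015625
solving λ² − 220085689/41602500·λ + 279841/260015625 = 0 gives λ = 529/100, 2116/10400625
σ_max=√(529/100)=(23/10), σ_min=√(2116/10400625)=(46/3225) → κ = 161.2500

161.2500


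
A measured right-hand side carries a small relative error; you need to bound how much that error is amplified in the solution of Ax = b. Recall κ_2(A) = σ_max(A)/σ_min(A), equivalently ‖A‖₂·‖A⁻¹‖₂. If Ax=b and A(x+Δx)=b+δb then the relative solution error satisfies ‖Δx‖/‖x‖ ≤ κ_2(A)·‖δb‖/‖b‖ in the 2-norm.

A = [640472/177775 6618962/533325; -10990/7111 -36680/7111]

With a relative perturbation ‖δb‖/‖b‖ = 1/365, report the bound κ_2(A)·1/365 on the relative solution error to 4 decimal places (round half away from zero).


AᵀA = [2873916836/187005625 29556787456/561016875; 29556787456/561016875 304015733476/1683050625]; tr = 527809576/2692881, det = 960400/2692881
eigenvalues of AᵀA: λ = (tr ± √(tr²−4·det))/2 = 196, 4900/2692881
κ = σ_max/σ_min = 14/(70/1641) = 328.2000
perturbation bound = 328.2000·1/365 = 0.8992

0.8992


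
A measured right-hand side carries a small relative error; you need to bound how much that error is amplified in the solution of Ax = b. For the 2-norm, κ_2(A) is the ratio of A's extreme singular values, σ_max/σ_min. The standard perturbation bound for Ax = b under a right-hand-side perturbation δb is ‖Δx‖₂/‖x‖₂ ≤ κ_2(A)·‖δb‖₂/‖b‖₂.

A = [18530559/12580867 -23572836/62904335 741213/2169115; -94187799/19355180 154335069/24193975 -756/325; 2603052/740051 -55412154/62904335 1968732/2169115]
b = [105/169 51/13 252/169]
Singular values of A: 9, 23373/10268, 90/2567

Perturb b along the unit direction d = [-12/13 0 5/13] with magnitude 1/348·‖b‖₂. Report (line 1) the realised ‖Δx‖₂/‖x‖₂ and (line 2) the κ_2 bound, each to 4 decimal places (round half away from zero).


from the listed singular values, σ₁ = 9, σ_n = 90/2567
κ = σ_max/σ_min = 9/(90/2567) = 256.7000
bound on ‖Δx‖/‖x‖: κ·ε = 256.7000·1/348 = 0.7376
solve Ax = b  →  x = [0.7337 1.1406 -0.0933]
2-norm of b is 4.2426; of x, 1.3594
re-solving with b+δb shifts x by Δx of norm 0.3477
realised ‖Δx‖/‖x‖ = 0.2558
realised/bound (from unrounded values) ≈ 0.3468

0.2558
0.7376


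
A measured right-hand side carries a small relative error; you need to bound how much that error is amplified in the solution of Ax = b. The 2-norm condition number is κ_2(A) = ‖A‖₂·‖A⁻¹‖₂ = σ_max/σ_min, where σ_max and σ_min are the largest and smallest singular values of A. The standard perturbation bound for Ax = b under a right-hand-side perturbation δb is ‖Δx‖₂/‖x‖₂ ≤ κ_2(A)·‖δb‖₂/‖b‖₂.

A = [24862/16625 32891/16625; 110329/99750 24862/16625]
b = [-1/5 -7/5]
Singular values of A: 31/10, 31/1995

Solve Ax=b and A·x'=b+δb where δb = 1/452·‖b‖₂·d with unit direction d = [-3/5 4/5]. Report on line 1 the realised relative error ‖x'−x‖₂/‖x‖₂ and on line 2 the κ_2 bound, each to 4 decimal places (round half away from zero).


from the listed singular values, σ₁ = 31/10, σ_n = 31/1995
κ = σ_max/σ_min = (31/10)/(31/1995) = 199.5000
bound on ‖Δx‖/‖x‖: κ·ε = 199.5000·1/452 = 0.4414
solve Ax = b  →  x = [51.2903 -38.8710]
‖b‖ = 1.4142, ‖x‖ = 64.3556
δb = ε·‖b‖·d = [-0.0019 0.0025]; solving A·Δx = δb gives ‖Δx‖ = 0.2014
dividing the unrounded norms, ‖Δx‖/‖x‖ = 0.0031
realised/bound (from unrounded values) ≈ 0.0071

0.0031
0.4414


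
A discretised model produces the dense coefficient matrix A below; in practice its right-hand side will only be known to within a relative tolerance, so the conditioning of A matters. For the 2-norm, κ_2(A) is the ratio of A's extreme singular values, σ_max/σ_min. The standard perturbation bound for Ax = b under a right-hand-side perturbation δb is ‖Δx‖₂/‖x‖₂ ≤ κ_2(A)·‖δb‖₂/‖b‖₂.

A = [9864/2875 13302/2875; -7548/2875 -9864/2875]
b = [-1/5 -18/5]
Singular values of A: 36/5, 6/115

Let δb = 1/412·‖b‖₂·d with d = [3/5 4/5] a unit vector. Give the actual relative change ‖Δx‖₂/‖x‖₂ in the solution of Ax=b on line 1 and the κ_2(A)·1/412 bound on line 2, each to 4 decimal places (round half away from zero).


from the listed singular values, σ₁ = 36/5, σ_n = 6/115
κ = σ_max/σ_min = (36/5)/(6/115) = 138.0000
bound on ‖Δx‖/‖x‖: κ·ε = 138.0000·1/412 = 0.3350
solve Ax = b  →  x = [46.1667 -34.2778]
‖b‖ = 3.6056, ‖x‖ = 57.5007
with δb = [0.0053 0.0070], A·Δx = δb → ‖Δx‖ = 0.1677
realised ‖Δx‖/‖x‖ = 0.0029
tightness: 0.0029 against a bound of 0.3350 (unrounded ratio ≈ 0.0087)

0.0029
0.3350


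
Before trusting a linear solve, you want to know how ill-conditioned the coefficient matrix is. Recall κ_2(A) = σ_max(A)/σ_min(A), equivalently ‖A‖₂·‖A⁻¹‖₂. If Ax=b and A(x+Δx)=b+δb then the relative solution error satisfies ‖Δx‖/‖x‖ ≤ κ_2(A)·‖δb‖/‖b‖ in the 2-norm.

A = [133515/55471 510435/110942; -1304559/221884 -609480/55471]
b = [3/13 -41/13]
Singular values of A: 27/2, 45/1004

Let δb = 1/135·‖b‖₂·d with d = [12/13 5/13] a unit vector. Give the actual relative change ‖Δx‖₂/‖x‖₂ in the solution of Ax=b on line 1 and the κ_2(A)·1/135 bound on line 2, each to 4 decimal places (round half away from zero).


from the listed singular values, σ₁ = 27/2, σ_n = 45/1004
κ_2(A) = (27/2) / (45/1004) = 301.2000
κ_2(A)·‖δb‖/‖b‖ = 2.2311
solve Ax = b  →  x = [19.7908 -10.3033]
‖b‖ = 3.1623, ‖x‖ = 22.3122
Δx = A⁻¹·δb where δb = 1/135·3.1623·d; ‖Δx‖ = 0.5226
relative error = 0.0234
realised/bound (from unrounded values) ≈ 0.0105

0.0234
2.2311
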